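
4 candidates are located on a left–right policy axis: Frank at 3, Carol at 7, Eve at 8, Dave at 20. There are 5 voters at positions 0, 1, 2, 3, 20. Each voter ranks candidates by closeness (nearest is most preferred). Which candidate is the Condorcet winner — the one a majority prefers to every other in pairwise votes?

Frank

With single-peaked preferences on a line, the Condorcet winner is the candidate closest to the median voter.
The median voter (position 2) is closest to Frank at 3.
Check: Frank vs Eve — voters closer to Frank: 4 of 5.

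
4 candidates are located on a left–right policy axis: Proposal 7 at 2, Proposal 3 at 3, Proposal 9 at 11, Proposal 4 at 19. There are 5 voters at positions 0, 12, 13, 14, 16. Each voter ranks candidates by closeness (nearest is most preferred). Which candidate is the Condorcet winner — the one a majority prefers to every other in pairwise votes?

Proposal 9

With single-peaked preferences on a line, the Condorcet winner is the candidate closest to the median voter.
The median voter (position 13) is closest to Proposal 9 at 11.
Check: Proposal 9 vs Proposal 3 — voters closer to Proposal 9: 4 of 5.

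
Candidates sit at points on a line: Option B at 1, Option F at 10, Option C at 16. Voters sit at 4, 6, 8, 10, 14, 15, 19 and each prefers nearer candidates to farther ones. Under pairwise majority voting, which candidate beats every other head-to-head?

Option F

With single-peaked preferences on a line, the Condorcet winner is the candidate closest to the median voter.
The median voter (position 10) is closest to Option F at 10.
Check: Option F vs Option B — voters closer to Option F: 6 of 7.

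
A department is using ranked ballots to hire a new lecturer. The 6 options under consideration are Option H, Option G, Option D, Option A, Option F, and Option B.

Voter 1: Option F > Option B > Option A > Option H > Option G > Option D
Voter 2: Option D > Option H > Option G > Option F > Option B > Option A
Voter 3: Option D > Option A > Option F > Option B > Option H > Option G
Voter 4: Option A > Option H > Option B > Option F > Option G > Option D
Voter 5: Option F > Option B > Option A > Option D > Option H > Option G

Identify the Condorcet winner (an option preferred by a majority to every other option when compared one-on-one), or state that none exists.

Head-to-head results (5 voters total):
Option H vs Option G: Option H wins 5–0.
Option H vs Option D: Option D wins 3–2.
Option H vs Option A: Option A wins 4–1.
Option H vs Option F: Option F wins 3–2.
Option H vs Option B: Option B wins 3–2.
Option G vs Option D: Option D wins 3–2.
Option G vs Option A: Option A wins 4–1.
Option G vs Option F: Option F wins 4–1.
Option G vs Option B: Option B wins 4–1.
Option D vs Option A: Option A wins 3–2.
Option D vs Option F: Option F wins 3–2.
Option D vs Option B: Option B wins 3–2.
Option A vs Option F: Option F wins 3–2.
Option A vs Option B: Option B wins 3–2.
Option F vs Option B: Option F wins 4–1.
Option F beats each rival — Option H (3–2), Option G (4–1), Option D (3–2), Option A (3–2), Option B (4–1) — so Option F is the Condorcet winner.

Option F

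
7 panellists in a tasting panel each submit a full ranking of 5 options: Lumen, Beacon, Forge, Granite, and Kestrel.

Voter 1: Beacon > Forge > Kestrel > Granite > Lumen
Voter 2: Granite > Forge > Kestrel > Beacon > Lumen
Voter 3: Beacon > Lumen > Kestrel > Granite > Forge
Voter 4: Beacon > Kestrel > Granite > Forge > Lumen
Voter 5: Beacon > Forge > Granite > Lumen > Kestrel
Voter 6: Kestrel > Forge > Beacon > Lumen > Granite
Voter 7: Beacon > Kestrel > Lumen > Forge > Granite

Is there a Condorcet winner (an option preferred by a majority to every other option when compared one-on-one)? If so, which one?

Head-to-head results (7 voters total):
Lumen vs Beacon: Beacon wins 7–0.
Lumen vs Forge: Forge wins 5–2.
Lumen vs Granite: Granite wins 4–3.
Lumen vs Kestrel: Kestrel wins 5–2.
Beacon vs Forge: Beacon wins 5–2.
Beacon vs Granite: Beacon wins 6–1.
Beacon vs Kestrel: Beacon wins 5–2.
Forge vs Granite: Forge wins 4–3.
Forge vs Kestrel: Kestrel wins 4–3.
Granite vs Kestrel: Kestrel wins 5–2.
Beacon beats each rival — Lumen (7–0), Forge (5–2), Granite (6–1), Kestrel (5–2) — so Beacon is the Condorcet winner.

Beacon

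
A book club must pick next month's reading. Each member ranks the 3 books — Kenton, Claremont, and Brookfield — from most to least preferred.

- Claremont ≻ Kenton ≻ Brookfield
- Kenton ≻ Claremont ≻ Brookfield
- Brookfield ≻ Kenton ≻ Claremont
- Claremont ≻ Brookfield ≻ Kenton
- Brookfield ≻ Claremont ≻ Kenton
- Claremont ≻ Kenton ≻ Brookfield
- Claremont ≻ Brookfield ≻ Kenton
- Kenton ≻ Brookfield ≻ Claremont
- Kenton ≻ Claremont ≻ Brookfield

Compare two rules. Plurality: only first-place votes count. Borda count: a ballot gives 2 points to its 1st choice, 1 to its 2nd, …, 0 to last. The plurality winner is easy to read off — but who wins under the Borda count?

Claremont

Plurality first-place counts: Kenton 3, Claremont 4, Brookfield 2 → Claremont.
Borda totals: Kenton 9, Claremont 11, Brookfield 7 → Claremont.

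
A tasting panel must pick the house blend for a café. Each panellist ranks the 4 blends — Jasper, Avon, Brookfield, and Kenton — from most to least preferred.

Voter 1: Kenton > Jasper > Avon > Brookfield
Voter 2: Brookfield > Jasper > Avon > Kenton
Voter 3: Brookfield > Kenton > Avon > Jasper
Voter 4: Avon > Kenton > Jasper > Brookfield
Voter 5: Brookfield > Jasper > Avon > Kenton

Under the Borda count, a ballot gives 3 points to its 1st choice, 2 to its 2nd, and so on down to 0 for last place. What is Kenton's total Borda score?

7

Borda scores:
  Jasper: 2 + 2 + 0 + 1 + 2 = 7
  Avon: 1 + 1 + 1 + 3 + 1 = 7
  Brookfield: 0 + 3 + 3 + 0 + 3 = 9
  Kenton: 3 + 0 + 2 + 2 + 0 = 7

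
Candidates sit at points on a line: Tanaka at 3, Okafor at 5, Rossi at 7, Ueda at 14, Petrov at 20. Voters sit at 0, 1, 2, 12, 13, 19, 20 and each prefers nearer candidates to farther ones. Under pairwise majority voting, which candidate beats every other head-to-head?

With single-peaked preferences on a line, the Condorcet winner is the candidate closest to the median voter.
The median voter (position 12) is closest to Ueda at 14.
Check: Ueda vs Tanaka — voters closer to Ueda: 4 of 7.

Ueda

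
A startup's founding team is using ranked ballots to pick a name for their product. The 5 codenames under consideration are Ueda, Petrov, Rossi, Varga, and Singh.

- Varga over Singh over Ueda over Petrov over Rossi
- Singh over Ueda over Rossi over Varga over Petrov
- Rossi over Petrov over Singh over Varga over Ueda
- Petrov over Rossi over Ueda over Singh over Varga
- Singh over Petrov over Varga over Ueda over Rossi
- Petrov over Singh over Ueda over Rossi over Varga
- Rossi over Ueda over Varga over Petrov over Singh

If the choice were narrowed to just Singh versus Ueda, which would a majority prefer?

Singh

Ballots ranking Singh above Ueda: 5.
Ballots ranking Ueda above Singh: 2.
Singh wins the head-to-head, 5–2.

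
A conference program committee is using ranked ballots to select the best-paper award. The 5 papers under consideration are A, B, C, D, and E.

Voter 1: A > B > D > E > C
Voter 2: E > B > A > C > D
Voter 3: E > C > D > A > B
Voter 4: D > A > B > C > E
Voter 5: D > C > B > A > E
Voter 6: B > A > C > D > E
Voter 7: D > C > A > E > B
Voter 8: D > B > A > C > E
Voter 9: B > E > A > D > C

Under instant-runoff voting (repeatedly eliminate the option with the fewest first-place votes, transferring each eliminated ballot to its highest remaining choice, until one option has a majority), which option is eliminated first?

Round 1: D 4, B 2, E 2, A 1, C 0. C has the fewest and is eliminated.
Round 2: D 4, B 2, E 2, A 1. A has the fewest and is eliminated.
Round 3: D 4, B 3, E 2. E has the fewest and is eliminated.
Round 4: D 5, B 4. D has a majority.

C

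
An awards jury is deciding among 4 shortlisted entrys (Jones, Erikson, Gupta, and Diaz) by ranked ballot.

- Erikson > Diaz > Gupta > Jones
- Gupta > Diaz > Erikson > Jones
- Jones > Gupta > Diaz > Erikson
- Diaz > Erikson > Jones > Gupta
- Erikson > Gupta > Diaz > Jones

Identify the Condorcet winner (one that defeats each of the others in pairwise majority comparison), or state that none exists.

Head-to-head results (5 voters total):
Jones vs Erikson: Erikson wins 4–1.
Jones vs Gupta: Gupta wins 3–2.
Jones vs Diaz: Diaz wins 4–1.
Erikson vs Gupta: Erikson wins 3–2.
Erikson vs Diaz: Diaz wins 3–2.
Gupta vs Diaz: Gupta wins 3–2.
No candidate beats all others: Erikson beats Gupta beats Diaz beats Erikson, a majority cycle.

There is no Condorcet winner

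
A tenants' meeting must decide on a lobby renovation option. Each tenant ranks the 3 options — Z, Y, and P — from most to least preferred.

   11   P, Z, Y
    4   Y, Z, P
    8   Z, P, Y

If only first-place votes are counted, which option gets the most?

P

First-place vote totals:
  Z: 8
  Y: 4
  P: 11
P has the most first-place votes.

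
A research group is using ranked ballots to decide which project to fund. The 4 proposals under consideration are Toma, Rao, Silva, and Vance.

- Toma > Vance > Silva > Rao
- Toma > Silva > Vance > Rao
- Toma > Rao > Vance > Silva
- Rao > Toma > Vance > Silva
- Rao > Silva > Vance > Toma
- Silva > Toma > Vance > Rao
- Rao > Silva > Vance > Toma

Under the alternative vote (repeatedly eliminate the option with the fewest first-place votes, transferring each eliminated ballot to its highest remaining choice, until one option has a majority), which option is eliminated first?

Round 1: Toma 3, Rao 3, Silva 1, Vance 0. Vance has the fewest and is eliminated.
Round 2: Toma 3, Rao 3, Silva 1. Silva has the fewest and is eliminated.
Round 3: Toma 4, Rao 3. Toma has a majority.

Vance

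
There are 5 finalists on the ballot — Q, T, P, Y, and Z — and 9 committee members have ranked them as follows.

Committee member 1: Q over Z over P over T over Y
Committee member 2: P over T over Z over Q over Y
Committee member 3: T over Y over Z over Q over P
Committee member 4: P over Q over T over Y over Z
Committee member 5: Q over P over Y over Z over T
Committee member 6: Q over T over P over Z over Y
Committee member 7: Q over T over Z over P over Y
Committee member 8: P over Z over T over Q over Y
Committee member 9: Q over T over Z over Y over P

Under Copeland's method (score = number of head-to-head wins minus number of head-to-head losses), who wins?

Pairwise results:
  Q vs T: Q wins 6–3.
  Q vs P: Q wins 6–3.
  Q vs Y: Q wins 8–1.
  Q vs Z: Q wins 6–3.
  T vs P: P wins 5–4.
  T vs Y: T wins 8–1.
  T vs Z: T wins 6–3.
  P vs Y: P wins 7–2.
  P vs Z: P wins 5–4.
  Y vs Z: Z wins 6–3.
Copeland scores (wins − losses):
  Q: 4 − 0 = 4
  T: 2 − 2 = 0
  P: 3 − 1 = 2
  Y: 0 − 4 = -4
  Z: 1 − 3 = -2
Q has the best Copeland score.

Q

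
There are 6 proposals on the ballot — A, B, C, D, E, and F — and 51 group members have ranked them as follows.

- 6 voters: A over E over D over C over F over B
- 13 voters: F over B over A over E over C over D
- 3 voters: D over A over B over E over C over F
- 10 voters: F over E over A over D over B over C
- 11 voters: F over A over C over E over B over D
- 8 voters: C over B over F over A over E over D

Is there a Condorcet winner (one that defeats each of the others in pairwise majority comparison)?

Head-to-head results (51 voters total):
A vs B: A wins 30–21.
A vs C: A wins 43–8.
A vs D: A wins 48–3.
A vs E: A wins 41–10.
A vs F: F wins 42–9.
B vs C: B wins 26–25.
B vs D: B wins 32–19.
B vs E: E wins 27–24.
B vs F: F wins 40–11.
C vs D: C wins 32–19.
C vs E: E wins 32–19.
C vs F: F wins 34–17.
D vs E: E wins 48–3.
D vs F: F wins 42–9.
E vs F: F wins 42–9.
F beats each rival — A (42–9), B (40–11), C (34–17), D (42–9), E (42–9) — so F is the Condorcet winner.

Yes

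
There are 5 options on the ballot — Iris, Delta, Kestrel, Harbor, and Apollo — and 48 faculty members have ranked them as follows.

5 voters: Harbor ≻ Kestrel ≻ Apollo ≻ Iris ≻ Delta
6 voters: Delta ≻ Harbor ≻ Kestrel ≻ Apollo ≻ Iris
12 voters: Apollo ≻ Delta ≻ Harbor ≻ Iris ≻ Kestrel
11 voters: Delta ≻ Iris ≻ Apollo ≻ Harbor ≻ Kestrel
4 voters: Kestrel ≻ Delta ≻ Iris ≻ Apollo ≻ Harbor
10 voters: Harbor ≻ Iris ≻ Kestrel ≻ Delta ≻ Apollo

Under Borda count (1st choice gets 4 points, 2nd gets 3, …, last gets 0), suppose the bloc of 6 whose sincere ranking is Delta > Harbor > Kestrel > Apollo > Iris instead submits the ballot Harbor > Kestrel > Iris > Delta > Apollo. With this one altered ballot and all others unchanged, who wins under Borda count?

Borda totals with the altered ballot: Iris 100, Delta 108, Kestrel 69, Harbor 119, Apollo 84.
The switch changes the winner from Delta to Harbor.

Harbor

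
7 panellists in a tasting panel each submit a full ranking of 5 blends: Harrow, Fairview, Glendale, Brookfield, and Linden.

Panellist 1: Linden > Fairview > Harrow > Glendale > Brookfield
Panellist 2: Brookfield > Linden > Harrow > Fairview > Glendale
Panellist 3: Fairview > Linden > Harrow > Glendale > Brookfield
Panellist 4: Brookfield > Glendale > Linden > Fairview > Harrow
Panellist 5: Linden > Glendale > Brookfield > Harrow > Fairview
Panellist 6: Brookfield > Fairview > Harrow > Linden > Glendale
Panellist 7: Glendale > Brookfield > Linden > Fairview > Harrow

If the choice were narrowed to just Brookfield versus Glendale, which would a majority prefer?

Glendale

Ballots ranking Brookfield above Glendale: 3.
Ballots ranking Glendale above Brookfield: 4.
Glendale wins the head-to-head, 4–3.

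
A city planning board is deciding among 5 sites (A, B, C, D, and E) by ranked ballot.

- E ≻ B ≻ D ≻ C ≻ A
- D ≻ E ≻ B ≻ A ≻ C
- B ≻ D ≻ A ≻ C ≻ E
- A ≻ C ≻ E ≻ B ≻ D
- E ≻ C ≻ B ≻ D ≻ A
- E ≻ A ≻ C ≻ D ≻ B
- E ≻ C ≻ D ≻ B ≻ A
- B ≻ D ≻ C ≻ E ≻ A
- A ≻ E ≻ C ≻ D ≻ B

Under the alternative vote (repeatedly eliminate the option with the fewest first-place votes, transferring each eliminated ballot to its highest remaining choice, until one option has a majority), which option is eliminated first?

Round 1: E 4, A 2, B 2, D 1, C 0. C has the fewest and is eliminated.
Round 2: E 4, A 2, B 2, D 1. D has the fewest and is eliminated.
Round 3: E 5, A 2, B 2. E has a majority.

C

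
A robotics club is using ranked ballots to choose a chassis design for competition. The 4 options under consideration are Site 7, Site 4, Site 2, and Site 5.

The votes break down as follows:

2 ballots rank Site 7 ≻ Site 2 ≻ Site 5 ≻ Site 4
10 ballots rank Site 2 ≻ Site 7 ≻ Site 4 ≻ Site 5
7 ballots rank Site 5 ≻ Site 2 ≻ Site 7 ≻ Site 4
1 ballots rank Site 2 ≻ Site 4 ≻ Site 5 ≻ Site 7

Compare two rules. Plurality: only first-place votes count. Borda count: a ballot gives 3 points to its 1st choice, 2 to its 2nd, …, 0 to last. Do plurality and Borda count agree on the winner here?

Plurality first-place counts: Site 7 2, Site 4 0, Site 2 11, Site 5 7 → Site 2.
Borda totals: Site 7 33, Site 4 12, Site 2 51, Site 5 24 → Site 2.
The two rules agree on Site 2.

Yes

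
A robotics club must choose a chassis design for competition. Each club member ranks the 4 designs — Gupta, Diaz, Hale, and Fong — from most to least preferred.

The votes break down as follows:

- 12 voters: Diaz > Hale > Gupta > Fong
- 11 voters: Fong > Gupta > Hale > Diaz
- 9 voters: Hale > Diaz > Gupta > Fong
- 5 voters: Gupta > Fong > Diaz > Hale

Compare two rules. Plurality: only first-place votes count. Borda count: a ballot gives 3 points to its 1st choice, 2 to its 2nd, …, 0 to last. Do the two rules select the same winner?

Plurality first-place counts: Gupta 5, Diaz 12, Hale 9, Fong 11 → Diaz.
Borda totals: Gupta 58, Diaz 59, Hale 62, Fong 43 → Hale.
The two rules disagree: plurality picks Diaz, Borda picks Hale.

No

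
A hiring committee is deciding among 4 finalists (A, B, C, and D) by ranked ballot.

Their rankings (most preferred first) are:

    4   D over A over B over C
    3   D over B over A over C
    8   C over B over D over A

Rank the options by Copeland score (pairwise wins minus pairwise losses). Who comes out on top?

Pairwise results:
  A vs B: B wins 11–4.
  A vs C: C wins 8–7.
  A vs D: D wins 15–0.
  B vs C: C wins 8–7.
  B vs D: B wins 8–7.
  C vs D: C wins 8–7.
Copeland scores (wins − losses):
  A: 0 − 3 = -3
  B: 2 − 1 = 1
  C: 3 − 0 = 3
  D: 1 − 2 = -1
C has the best Copeland score.

C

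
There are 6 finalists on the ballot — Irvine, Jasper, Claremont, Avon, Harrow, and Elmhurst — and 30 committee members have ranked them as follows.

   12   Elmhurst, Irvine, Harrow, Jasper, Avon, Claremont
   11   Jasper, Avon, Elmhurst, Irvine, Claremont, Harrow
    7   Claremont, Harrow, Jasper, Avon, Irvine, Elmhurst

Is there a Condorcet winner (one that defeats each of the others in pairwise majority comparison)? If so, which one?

None — there is no Condorcet winner

Head-to-head results (30 voters total):
Irvine vs Jasper: Jasper wins 18–12.
Irvine vs Claremont: Irvine wins 23–7.
Irvine vs Avon: Avon wins 18–12.
Irvine vs Harrow: Irvine wins 23–7.
Irvine vs Elmhurst: Elmhurst wins 23–7.
Jasper vs Claremont: Jasper wins 23–7.
Jasper vs Avon: Jasper wins 30–0.
Jasper vs Harrow: Harrow wins 19–11.
Jasper vs Elmhurst: Jasper wins 18–12.
Claremont vs Avon: Avon wins 23–7.
Claremont vs Harrow: Claremont wins 18–12.
Claremont vs Elmhurst: Elmhurst wins 23–7.
Avon vs Harrow: Harrow wins 19–11.
Avon vs Elmhurst: Avon wins 18–12.
Harrow vs Elmhurst: Elmhurst wins 23–7.
No candidate beats all others: Irvine beats Harrow beats Jasper beats Irvine, a majority cycle.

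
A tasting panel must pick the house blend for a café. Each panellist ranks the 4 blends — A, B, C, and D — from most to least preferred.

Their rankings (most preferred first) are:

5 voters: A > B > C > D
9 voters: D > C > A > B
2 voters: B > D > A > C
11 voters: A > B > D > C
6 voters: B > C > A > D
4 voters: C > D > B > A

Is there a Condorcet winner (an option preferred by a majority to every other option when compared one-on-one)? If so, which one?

Head-to-head results (37 voters total):
A vs B: A wins 25–12.
A vs C: C wins 19–18.
A vs D: A wins 22–15.
B vs C: B wins 24–13.
B vs D: B wins 24–13.
C vs D: D wins 22–15.
No candidate beats all others: A beats B beats C beats A, a majority cycle.

No Condorcet winner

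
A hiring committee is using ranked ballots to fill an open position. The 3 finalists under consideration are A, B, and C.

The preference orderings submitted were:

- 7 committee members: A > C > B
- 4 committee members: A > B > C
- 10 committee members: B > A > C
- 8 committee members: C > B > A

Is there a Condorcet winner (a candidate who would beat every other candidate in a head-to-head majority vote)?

Head-to-head results (29 voters total):
A vs B: B wins 18–11.
A vs C: A wins 21–8.
B vs C: C wins 15–14.
No candidate beats all others: A beats C beats B beats A, a majority cycle.

No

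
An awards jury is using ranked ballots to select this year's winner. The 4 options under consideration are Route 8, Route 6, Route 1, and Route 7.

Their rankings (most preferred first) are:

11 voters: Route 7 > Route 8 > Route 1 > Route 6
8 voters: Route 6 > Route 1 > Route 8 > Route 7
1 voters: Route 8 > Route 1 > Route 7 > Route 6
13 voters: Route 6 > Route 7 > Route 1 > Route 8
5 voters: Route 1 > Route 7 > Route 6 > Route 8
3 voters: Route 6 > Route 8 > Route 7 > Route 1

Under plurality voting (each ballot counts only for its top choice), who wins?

First-place vote totals:
  Route 8: 1
  Route 6: 24
  Route 1: 5
  Route 7: 11
Route 6 has the most first-place votes.

Route 6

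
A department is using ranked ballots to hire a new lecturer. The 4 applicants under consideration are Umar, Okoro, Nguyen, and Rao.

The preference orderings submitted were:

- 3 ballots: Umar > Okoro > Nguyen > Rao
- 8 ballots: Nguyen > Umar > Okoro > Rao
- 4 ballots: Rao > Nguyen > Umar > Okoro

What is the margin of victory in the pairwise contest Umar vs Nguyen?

9

Ballots ranking Umar above Nguyen: 3.
Ballots ranking Nguyen above Umar: 8+4 = 12.
Nguyen wins 12–3, a margin of 9.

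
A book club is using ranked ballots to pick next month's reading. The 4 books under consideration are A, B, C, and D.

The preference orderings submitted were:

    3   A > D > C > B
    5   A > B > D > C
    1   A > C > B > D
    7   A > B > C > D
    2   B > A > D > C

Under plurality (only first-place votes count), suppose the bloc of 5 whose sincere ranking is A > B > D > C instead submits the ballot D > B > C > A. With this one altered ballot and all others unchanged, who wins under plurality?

First-place totals with the altered ballot: A 11, B 2, C 0, D 5.
The winner is unchanged: still A.

A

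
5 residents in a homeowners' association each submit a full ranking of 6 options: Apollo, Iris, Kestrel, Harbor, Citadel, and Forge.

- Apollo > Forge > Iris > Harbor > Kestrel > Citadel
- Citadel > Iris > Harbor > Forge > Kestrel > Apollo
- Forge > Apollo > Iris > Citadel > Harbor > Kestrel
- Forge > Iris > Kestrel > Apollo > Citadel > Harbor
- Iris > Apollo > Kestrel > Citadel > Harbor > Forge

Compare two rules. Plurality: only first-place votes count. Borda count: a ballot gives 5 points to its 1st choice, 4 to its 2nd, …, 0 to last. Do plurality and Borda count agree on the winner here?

No

Plurality first-place counts: Apollo 1, Iris 1, Kestrel 0, Harbor 0, Citadel 1, Forge 2 → Forge.
Borda totals: Apollo 15, Iris 19, Kestrel 8, Harbor 7, Citadel 10, Forge 16 → Iris.
The two rules disagree: plurality picks Forge, Borda picks Iris.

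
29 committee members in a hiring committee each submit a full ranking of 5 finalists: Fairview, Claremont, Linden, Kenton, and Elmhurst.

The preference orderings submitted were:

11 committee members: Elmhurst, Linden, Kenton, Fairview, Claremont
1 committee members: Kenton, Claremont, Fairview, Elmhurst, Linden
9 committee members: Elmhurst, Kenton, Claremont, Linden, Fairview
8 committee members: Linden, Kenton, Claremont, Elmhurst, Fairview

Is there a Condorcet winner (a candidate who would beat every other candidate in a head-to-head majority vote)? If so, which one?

Head-to-head results (29 voters total):
Fairview vs Claremont: Claremont wins 18–11.
Fairview vs Linden: Linden wins 28–1.
Fairview vs Kenton: Kenton wins 29–0.
Fairview vs Elmhurst: Elmhurst wins 28–1.
Claremont vs Linden: Linden wins 19–10.
Claremont vs Kenton: Kenton wins 29–0.
Claremont vs Elmhurst: Elmhurst wins 20–9.
Linden vs Kenton: Linden wins 19–10.
Linden vs Elmhurst: Elmhurst wins 21–8.
Kenton vs Elmhurst: Elmhurst wins 20–9.
Elmhurst beats each rival — Fairview (28–1), Claremont (20–9), Linden (21–8), Kenton (20–9) — so Elmhurst is the Condorcet winner.

Elmhurst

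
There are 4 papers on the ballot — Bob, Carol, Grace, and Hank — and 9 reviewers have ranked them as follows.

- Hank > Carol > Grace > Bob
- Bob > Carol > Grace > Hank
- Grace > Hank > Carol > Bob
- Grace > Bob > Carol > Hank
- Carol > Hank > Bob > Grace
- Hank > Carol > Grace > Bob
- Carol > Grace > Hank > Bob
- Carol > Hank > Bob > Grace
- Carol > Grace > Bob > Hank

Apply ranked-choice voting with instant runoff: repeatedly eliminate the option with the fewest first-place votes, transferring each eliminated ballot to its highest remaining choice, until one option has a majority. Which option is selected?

Carol

Round 1: Carol 4, Grace 2, Hank 2, Bob 1. Bob has the fewest and is eliminated.
Round 2: Carol 5, Grace 2, Hank 2. Carol has a majority.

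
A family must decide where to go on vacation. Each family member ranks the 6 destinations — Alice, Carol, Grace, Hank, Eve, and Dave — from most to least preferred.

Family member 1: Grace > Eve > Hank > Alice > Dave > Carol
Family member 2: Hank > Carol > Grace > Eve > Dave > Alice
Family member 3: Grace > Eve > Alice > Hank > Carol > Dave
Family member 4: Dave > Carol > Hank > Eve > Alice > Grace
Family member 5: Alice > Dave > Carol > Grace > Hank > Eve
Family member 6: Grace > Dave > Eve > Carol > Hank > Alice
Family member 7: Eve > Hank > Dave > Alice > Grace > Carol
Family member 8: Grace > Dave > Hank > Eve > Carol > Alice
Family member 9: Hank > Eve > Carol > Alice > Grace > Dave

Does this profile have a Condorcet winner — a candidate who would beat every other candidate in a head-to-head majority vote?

Head-to-head results (9 voters total):
Alice vs Carol: Carol wins 5–4.
Alice vs Grace: Grace wins 5–4.
Alice vs Hank: Hank wins 7–2.
Alice vs Eve: Eve wins 8–1.
Alice vs Dave: Dave wins 5–4.
Carol vs Grace: Grace wins 5–4.
Carol vs Hank: Hank wins 6–3.
Carol vs Eve: Eve wins 6–3.
Carol vs Dave: Dave wins 6–3.
Grace vs Hank: Grace wins 5–4.
Grace vs Eve: Grace wins 6–3.
Grace vs Dave: Grace wins 6–3.
Hank vs Eve: Hank wins 5–4.
Hank vs Dave: Hank wins 5–4.
Eve vs Dave: Eve wins 5–4.
Grace beats each rival — Alice (5–4), Carol (5–4), Hank (5–4), Eve (6–3), Dave (6–3) — so Grace is the Condorcet winner.

Yes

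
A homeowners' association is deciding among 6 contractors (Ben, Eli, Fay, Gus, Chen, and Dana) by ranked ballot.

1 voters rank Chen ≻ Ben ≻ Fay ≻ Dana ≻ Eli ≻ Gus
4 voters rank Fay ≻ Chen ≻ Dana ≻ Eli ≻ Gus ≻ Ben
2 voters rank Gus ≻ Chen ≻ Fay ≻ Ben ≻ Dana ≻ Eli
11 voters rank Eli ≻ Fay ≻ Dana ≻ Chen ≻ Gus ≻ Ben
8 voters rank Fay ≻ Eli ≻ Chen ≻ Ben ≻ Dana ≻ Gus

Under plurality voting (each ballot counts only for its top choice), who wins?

First-place vote totals:
  Ben: 0
  Eli: 11
  Fay: 12
  Gus: 2
  Chen: 1
  Dana: 0
Fay has the most first-place votes.

Fay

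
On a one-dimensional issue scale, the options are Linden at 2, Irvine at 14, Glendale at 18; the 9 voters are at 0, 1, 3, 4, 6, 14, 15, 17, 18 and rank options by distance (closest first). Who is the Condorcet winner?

With single-peaked preferences on a line, the Condorcet winner is the candidate closest to the median voter.
The median voter (position 6) is closest to Linden at 2.
Check: Linden vs Glendale — voters closer to Linden: 5 of 9.

Linden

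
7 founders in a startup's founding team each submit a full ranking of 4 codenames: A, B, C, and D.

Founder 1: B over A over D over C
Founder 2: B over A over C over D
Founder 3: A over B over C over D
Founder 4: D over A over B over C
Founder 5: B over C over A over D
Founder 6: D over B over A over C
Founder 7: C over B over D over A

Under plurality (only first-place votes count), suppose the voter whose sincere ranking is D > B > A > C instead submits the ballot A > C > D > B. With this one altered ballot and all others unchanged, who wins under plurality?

B

First-place totals with the altered ballot: A 2, B 3, C 1, D 1.
The winner is unchanged: still B.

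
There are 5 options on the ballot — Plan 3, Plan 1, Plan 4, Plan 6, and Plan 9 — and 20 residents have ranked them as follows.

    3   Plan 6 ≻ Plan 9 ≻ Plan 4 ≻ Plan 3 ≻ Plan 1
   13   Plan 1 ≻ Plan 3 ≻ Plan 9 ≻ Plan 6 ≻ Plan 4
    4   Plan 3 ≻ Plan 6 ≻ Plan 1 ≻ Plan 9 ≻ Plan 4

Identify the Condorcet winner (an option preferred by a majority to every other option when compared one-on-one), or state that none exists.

Plan 1

Head-to-head results (20 voters total):
Plan 3 vs Plan 1: Plan 1 wins 13–7.
Plan 3 vs Plan 4: Plan 3 wins 17–3.
Plan 3 vs Plan 6: Plan 3 wins 17–3.
Plan 3 vs Plan 9: Plan 3 wins 17–3.
Plan 1 vs Plan 4: Plan 1 wins 17–3.
Plan 1 vs Plan 6: Plan 1 wins 13–7.
Plan 1 vs Plan 9: Plan 1 wins 17–3.
Plan 4 vs Plan 6: Plan 6 wins 20–0.
Plan 4 vs Plan 9: Plan 9 wins 20–0.
Plan 6 vs Plan 9: Plan 9 wins 13–7.
Plan 1 beats each rival — Plan 3 (13–7), Plan 4 (17–3), Plan 6 (13–7), Plan 9 (17–3) — so Plan 1 is the Condorcet winner.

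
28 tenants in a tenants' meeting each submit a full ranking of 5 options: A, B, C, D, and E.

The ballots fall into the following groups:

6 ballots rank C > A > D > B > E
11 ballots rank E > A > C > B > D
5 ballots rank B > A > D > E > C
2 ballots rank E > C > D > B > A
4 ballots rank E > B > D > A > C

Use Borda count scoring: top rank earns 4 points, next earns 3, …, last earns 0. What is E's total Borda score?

73

Borda scores:
  A: 6·3 + 11·3 + 5·3 + 2·0 + 4·1 = 70
  B: 6·1 + 11·1 + 5·4 + 2·1 + 4·3 = 51
  C: 6·4 + 11·2 + 5·0 + 2·3 + 4·0 = 52
  D: 6·2 + 11·0 + 5·2 + 2·2 + 4·2 = 34
  E: 6·0 + 11·4 + 5·1 + 2·4 + 4·4 = 73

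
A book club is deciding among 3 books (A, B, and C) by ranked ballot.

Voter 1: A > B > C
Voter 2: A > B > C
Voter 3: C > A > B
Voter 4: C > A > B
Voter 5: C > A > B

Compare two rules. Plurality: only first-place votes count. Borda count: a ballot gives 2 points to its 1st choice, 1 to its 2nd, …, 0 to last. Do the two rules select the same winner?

No

Plurality first-place counts: A 2, B 0, C 3 → C.
Borda totals: A 7, B 2, C 6 → A.
The two rules disagree: plurality picks C, Borda picks A.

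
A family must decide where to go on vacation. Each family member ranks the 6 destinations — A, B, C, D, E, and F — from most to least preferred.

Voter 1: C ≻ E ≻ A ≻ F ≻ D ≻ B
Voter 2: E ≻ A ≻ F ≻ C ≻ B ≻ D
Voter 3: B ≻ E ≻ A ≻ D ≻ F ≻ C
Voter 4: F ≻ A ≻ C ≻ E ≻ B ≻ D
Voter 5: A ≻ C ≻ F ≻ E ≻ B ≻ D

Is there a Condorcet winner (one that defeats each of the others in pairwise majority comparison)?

No

Head-to-head results (5 voters total):
A vs B: A wins 4–1.
A vs C: A wins 4–1.
A vs D: A wins 5–0.
A vs E: E wins 3–2.
A vs F: A wins 4–1.
B vs C: C wins 4–1.
B vs D: B wins 4–1.
B vs E: E wins 4–1.
B vs F: F wins 4–1.
C vs D: C wins 4–1.
C vs E: C wins 3–2.
C vs F: F wins 3–2.
D vs E: E wins 5–0.
D vs F: F wins 4–1.
E vs F: E wins 3–2.
No candidate beats all others: A beats C beats E beats A, a majority cycle.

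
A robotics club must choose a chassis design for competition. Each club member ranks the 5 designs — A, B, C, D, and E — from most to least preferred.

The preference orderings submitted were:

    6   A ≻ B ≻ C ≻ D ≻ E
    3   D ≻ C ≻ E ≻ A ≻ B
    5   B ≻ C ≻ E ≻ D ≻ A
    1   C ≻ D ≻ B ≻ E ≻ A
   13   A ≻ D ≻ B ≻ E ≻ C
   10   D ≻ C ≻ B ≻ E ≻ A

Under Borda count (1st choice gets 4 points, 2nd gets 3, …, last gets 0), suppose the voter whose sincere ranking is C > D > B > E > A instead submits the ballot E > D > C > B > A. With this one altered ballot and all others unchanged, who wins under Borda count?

Borda totals with the altered ballot: A 79, B 85, C 68, D 105, E 43.
The winner is unchanged: still D.

D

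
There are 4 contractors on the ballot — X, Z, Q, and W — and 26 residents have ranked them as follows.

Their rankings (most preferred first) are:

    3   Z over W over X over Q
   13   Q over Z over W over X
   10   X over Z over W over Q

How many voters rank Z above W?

Ballots ranking Z above W: 3+13+10 = 26.
Ballots ranking W above Z: 0.
So 26 of 26 voters prefer Z to W.

26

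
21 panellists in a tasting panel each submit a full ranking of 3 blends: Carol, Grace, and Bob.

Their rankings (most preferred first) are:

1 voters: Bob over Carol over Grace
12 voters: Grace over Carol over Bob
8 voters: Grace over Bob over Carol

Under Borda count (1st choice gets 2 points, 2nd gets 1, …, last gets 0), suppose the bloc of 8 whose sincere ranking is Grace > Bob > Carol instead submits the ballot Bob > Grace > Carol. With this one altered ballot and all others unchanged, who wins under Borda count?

Borda totals with the altered ballot: Carol 13, Grace 32, Bob 18.
The winner is unchanged: still Grace.

Grace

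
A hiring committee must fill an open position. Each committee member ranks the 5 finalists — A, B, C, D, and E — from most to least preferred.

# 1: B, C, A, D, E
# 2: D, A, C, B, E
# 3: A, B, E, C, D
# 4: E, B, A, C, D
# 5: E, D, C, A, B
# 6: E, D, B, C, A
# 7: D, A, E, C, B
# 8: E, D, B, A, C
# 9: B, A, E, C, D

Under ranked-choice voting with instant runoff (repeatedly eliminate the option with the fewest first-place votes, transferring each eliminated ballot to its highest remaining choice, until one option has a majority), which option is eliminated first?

C

Round 1: E 4, B 2, D 2, A 1, C 0. C has the fewest and is eliminated.
Round 2: E 4, B 2, D 2, A 1. A has the fewest and is eliminated.
Round 3: E 4, B 3, D 2. D has the fewest and is eliminated.
Round 4: E 5, B 4. E has a majority.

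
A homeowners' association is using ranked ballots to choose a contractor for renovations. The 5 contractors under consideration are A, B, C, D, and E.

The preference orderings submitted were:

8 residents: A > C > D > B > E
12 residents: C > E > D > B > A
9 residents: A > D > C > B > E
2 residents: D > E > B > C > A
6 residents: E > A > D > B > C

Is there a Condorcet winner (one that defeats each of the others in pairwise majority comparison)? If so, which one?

Head-to-head results (37 voters total):
A vs B: A wins 23–14.
A vs C: A wins 23–14.
A vs D: A wins 23–14.
A vs E: E wins 20–17.
B vs C: C wins 29–8.
B vs D: D wins 37–0.
B vs E: E wins 20–17.
C vs D: C wins 20–17.
C vs E: C wins 29–8.
D vs E: D wins 19–18.
No candidate beats all others: A beats C beats E beats A, a majority cycle.

None — there is no Condorcet winner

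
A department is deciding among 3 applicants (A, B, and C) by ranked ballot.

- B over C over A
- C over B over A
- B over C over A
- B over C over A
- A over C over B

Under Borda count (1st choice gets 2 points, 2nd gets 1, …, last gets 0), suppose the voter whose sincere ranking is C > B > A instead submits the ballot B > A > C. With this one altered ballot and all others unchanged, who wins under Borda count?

B

Borda totals with the altered ballot: A 3, B 8, C 4.
The winner is unchanged: still B.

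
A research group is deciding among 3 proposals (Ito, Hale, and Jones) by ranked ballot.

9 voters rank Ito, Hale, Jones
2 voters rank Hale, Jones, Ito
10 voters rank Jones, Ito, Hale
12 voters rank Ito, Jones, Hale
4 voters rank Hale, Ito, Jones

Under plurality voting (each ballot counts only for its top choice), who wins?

Ito

First-place vote totals:
  Ito: 21
  Hale: 6
  Jones: 10
Ito has the most first-place votes.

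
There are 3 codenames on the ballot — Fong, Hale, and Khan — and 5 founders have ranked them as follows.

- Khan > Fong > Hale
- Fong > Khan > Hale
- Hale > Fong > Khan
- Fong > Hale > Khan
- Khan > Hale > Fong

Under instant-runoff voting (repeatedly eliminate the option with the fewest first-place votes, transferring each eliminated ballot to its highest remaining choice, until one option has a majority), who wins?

Round 1: Fong 2, Khan 2, Hale 1. Hale has the fewest and is eliminated.
Round 2: Fong 3, Khan 2. Fong has a majority.

Fong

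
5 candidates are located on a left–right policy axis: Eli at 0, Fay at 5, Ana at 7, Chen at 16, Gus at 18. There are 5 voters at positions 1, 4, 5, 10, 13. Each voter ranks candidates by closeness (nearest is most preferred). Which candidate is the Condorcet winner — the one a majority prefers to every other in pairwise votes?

With single-peaked preferences on a line, the Condorcet winner is the candidate closest to the median voter.
The median voter (position 5) is closest to Fay at 5.
Check: Fay vs Chen — voters closer to Fay: 4 of 5.

Fay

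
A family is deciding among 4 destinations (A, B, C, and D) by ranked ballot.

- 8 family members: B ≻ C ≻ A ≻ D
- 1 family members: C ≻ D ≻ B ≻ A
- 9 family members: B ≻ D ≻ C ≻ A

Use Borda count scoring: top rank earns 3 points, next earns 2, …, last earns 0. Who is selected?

Borda scores:
  A: 8·1 + 0 + 9·0 = 8
  B: 8·3 + 1 + 9·3 = 52
  C: 8·2 + 3 + 9·1 = 28
  D: 8·0 + 2 + 9·2 = 20
B has the highest total.

B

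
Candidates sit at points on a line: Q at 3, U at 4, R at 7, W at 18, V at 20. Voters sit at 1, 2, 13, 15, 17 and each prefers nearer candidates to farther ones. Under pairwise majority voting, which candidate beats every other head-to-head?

With single-peaked preferences on a line, the Condorcet winner is the candidate closest to the median voter.
The median voter (position 13) is closest to W at 18.
Check: W vs U — voters closer to W: 3 of 5.

W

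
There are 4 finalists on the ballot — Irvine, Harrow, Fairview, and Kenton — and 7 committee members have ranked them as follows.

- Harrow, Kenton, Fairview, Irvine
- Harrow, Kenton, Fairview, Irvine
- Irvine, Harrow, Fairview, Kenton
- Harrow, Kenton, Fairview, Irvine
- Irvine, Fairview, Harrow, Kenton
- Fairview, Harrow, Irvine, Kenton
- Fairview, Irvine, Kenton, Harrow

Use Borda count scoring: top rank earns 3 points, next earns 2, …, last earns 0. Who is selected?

Harrow

Borda scores:
  Irvine: 0 + 0 + 3 + 0 + 3 + 1 + 2 = 9
  Harrow: 3 + 3 + 2 + 3 + 1 + 2 + 0 = 14
  Fairview: 1 + 1 + 1 + 1 + 2 + 3 + 3 = 12
  Kenton: 2 + 2 + 0 + 2 + 0 + 0 + 1 = 7
Harrow has the highest total.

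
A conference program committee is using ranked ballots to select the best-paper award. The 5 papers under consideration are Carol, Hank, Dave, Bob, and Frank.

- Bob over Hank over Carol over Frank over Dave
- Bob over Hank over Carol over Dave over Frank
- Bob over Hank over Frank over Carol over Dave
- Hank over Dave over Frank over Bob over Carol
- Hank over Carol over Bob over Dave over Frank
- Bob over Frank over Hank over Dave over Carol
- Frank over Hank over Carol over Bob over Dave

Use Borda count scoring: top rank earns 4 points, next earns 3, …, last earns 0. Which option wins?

Hank

Borda scores:
  Carol: 2 + 2 + 1 + 0 + 3 + 0 + 2 = 10
  Hank: 3 + 3 + 3 + 4 + 4 + 2 + 3 = 22
  Dave: 0 + 1 + 0 + 3 + 1 + 1 + 0 = 6
  Bob: 4 + 4 + 4 + 1 + 2 + 4 + 1 = 20
  Frank: 1 + 0 + 2 + 2 + 0 + 3 + 4 = 12
Hank has the highest total.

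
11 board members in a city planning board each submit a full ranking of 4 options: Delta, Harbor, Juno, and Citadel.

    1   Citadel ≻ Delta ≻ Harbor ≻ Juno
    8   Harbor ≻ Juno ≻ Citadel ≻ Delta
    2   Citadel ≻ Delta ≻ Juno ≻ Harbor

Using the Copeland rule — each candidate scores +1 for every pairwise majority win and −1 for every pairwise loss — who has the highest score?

Harbor

Pairwise results:
  Delta vs Harbor: Harbor wins 8–3.
  Delta vs Juno: Juno wins 8–3.
  Delta vs Citadel: Citadel wins 11–0.
  Harbor vs Juno: Harbor wins 9–2.
  Harbor vs Citadel: Harbor wins 8–3.
  Juno vs Citadel: Juno wins 8–3.
Copeland scores (wins − losses):
  Delta: 0 − 3 = -3
  Harbor: 3 − 0 = 3
  Juno: 2 − 1 = 1
  Citadel: 1 − 2 = -1
Harbor has the best Copeland score.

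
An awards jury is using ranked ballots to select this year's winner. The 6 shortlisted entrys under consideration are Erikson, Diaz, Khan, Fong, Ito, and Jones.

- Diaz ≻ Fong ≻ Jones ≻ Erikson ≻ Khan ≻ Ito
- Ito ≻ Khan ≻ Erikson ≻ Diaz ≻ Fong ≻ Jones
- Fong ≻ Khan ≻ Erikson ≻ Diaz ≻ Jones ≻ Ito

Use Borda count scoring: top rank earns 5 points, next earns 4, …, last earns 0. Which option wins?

Fong

Borda scores:
  Erikson: 2 + 3 + 3 = 8
  Diaz: 5 + 2 + 2 = 9
  Khan: 1 + 4 + 4 = 9
  Fong: 4 + 1 + 5 = 10
  Ito: 0 + 5 + 0 = 5
  Jones: 3 + 0 + 1 = 4
Fong has the highest total.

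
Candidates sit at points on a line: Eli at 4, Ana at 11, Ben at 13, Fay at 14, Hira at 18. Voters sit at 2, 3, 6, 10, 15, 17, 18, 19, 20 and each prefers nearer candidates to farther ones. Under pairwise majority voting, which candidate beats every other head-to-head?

Fay

With single-peaked preferences on a line, the Condorcet winner is the candidate closest to the median voter.
The median voter (position 15) is closest to Fay at 14.
Check: Fay vs Hira — voters closer to Fay: 5 of 9.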